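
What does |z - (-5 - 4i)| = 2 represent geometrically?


|z - z0| = r is a circle with center z0 and radius r.
Center = (-5, -4), radius = 2

Circle with center (-5, -4) and radius 2


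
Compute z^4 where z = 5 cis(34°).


r^4 = 5^4 = 625
n*theta = 4*34° = 136° = 136° (mod 360)
a = 625*cos(136°) = -449.5874
b = 625*sin(136°) = 434.1615

625 cis(136°) = -449.5874 + 434.1615i


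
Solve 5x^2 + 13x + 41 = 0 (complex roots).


disc = 13^2 - 4*5*41 = 169 - 820 = -651
sqrt(|disc|) = sqrt(651) = 25.5147
Real part = -13/(2*5) = -1.3000
Imag part = 25.5147/(2*5) = 2.5515

-1.3000 ± 2.5515i


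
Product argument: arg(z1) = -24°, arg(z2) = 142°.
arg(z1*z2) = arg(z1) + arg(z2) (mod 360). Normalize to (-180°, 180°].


arg(z1*z2) = -24° + 142° = 118°
Normalized to (-180°, 180°]: 118°

118°


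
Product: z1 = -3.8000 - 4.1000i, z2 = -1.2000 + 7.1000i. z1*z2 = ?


Real = -3.8*(-1.2) - (-4.1)*7.1 = 4.56 - (-29.11) = 33.67
Imag = -3.8*7.1 - (1.2)*(-4.1) = -26.98 + 4.92 = -22.06

33.6700 - 22.0600i


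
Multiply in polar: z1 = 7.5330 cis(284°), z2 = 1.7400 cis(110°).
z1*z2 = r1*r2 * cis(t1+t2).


r = 7.5330 * 1.7400 = 13.1074
theta = 284° + 110° = 394° = 34° (mod 360)

13.1074 cis(34°)


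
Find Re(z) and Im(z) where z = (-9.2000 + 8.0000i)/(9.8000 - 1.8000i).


Multiply by conjugate: (-9.2000 + 8.0000i)(9.8000 + 1.8000i) / (9.8^2 + (-1.8)^2)
Numerator real = -9.2*9.8 + 8*(-1.8) = -104.56
Numerator imag = 8*9.8 - (-9.2)*(-1.8) = 61.84
Denominator = 99.28
Re(z) = -104.56/99.28 = -1.0532
Im(z) = 61.84/99.28 = 0.6229

Re(z) = -1.0532, Im(z) = 0.6229


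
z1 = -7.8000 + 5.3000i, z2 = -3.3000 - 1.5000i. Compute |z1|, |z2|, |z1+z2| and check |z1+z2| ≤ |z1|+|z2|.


|z1| = sqrt((-7.8)^2 + 5.3^2) = sqrt(88.93) = 9.4303
|z2| = sqrt((-3.3)^2 + (-1.5)^2) = sqrt(13.14) = 3.6249
z1+z2 = -11.1000 + 3.8000i
|z1+z2| = sqrt(137.65) = 11.7324
|z1|+|z2| = 9.4303 + 3.6249 = 13.0552

|z1+z2| = 11.7324 ≤ |z1|+|z2| = 13.0552 (verified)


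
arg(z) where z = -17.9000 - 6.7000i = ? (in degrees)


Re = -17.9, Im = -6.7
arg = atan2(-6.7, -17.9) = -159.4790 degrees

arg(z) = -159.4790 degrees


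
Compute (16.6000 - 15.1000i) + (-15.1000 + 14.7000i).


Real: 16.6 - 15.1 = 1.5
Imag: -15.1 + 14.7 = -0.4

1.5000 - 0.4000i


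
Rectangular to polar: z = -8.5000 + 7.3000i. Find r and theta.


r = sqrt(72.25+53.29) = sqrt(125.54) = 11.2045
theta = atan2(7.3, -8.5) = 139.3432 degrees

r = 11.2045, theta = 139.3432 degrees


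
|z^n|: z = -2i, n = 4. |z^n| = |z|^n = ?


|z| = sqrt(0+4) = sqrt(4) = 2
|z^4| = |z|^4 = 2^4 = 16

|z^4| = 16


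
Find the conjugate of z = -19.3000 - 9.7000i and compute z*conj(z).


z_bar = -19.3000 + 9.7000i
z*z_bar = (-19.3)^2 + (-9.7)^2 = 372.49 + 94.09 = 466.58

z_bar = -19.3000 + 9.7000i, z*z_bar = 466.58


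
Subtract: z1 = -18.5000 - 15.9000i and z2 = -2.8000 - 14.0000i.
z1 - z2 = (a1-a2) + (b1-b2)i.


Real: -18.5 + 2.8 = -15.7
Imag: -15.9 + 14 = -1.9

-15.7000 - 1.9000i


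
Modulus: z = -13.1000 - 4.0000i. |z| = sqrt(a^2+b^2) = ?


|z| = sqrt((-13.1)^2 + (-4)^2) = sqrt(171.61 + 16) = sqrt(187.61) = 13.6971

|z| = 13.6971


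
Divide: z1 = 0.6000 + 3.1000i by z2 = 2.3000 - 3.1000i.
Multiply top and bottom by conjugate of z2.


Conjugate of z2 = 2.3000 + 3.1000i
Numerator: (0.6000 + 3.1000i)(2.3000 + 3.1000i) = -8.2300 + 8.9900i
Denominator: 2.3^2 + (-3.1)^2 = 14.9
Result = (-8.2300 + 8.9900i)/14.9

-0.5523 + 0.6034i


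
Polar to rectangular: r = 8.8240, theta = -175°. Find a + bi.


a = 8.8240*cos(-175°) = 8.8240*(-0.99619) = -8.7904
b = 8.8240*sin(-175°) = 8.8240*(-0.08716) = -0.7691

-8.7904 - 0.7691i


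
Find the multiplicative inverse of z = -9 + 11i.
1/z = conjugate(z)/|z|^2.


|z|^2 = 81+121 = 202
1/z = (-9 - 11i)/202

1/z = -0.0446 - 0.0545i


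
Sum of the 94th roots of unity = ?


The sum of all 94th roots of unity is 0.
Geometric series: (1 - w^94)/(1 - w) = (1-1)/(1-w) = 0 since w^94 = 1, w ≠ 1.
Alternatively: coefficient of z^93 in z^94 - 1 is 0.

0


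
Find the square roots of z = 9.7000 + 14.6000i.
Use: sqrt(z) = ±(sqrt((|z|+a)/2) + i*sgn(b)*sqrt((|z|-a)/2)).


|z| = sqrt(94.09+213.16) = 17.5285
sqrt((|z|+a)/2) = sqrt((17.5285+9.7)/2) = sqrt(13.6143) = 3.6898
sqrt((|z|-a)/2) = sqrt((17.5285-9.7)/2) = sqrt(3.9143) = 1.9785

±(3.6898 + 1.9785i) i.e. 3.6898 + 1.9785i and -3.6898 - 1.9785i


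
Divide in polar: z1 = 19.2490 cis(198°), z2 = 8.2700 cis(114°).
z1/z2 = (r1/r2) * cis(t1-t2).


r = 19.2490 / 8.2700 = 2.3276
theta = 198° - 114° = 84° = 84° (mod 360)

2.3276 cis(84°)


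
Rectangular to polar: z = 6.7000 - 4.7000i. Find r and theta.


r = sqrt(44.89+22.09) = sqrt(66.98) = 8.1841
theta = atan2(-4.7, 6.7) = -35.0494 degrees

r = 8.1841, theta = -35.0494 degrees


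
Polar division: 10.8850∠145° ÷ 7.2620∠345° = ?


r = 10.8850 / 7.2620 = 1.4989
theta = 145° - 345° = -200° = 160° (mod 360)

1.4989 cis(160°)


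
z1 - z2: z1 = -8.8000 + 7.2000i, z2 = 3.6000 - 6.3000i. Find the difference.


Real: -8.8 - 3.6 = -12.4
Imag: 7.2 + 6.3 = 13.5

-12.4000 + 13.5000i


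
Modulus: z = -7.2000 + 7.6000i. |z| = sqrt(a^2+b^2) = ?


|z| = sqrt((-7.2)^2 + 7.6^2) = sqrt(51.84 + 57.76) = sqrt(109.6) = 10.4690

|z| = 10.4690


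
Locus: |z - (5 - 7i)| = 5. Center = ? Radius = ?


|z - z0| = r is a circle with center z0 and radius r.
Center = (5, -7), radius = 5

Circle with center (5, -7) and radius 5


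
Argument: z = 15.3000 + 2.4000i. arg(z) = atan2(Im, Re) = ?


Re = 15.3, Im = 2.4
arg = atan2(2.4, 15.3) = 8.9149 degrees

arg(z) = 8.9149 degrees


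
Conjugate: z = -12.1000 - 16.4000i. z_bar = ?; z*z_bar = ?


z_bar = -12.1000 + 16.4000i
z*z_bar = (-12.1)^2 + (-16.4)^2 = 146.41 + 268.96 = 415.37

z_bar = -12.1000 + 16.4000i, z*z_bar = 415.37


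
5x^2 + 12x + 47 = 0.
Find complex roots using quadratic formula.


disc = 12^2 - 4*5*47 = 144 - 940 = -796
sqrt(|disc|) = sqrt(796) = 28.2135
Real part = -12/(2*5) = -1.2000
Imag part = 28.2135/(2*5) = 2.8213

-1.2000 ± 2.8213i


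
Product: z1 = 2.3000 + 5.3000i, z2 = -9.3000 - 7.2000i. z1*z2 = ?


Real = 2.3*(-9.3) - 5.3*(-7.2) = -21.39 - (-38.16) = 16.77
Imag = 2.3*(-7.2) - (9.3)*5.3 = -16.56 - (49.29) = -65.85

16.7700 - 65.8500i


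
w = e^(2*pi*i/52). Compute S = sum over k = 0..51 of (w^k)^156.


The roots are w_k = w^k with w = e^(2*pi*i/52), and (w^k)^156 = (w^156)^k.
So S = 1 + u + u^2 + ... + u^(51) with u = w^156.
156 = 3*52 + 0, so 156 is a multiple of 52 and u = (w^52)^3 = 1.
Every one of the 52 terms equals 1: S = 52

S = 52


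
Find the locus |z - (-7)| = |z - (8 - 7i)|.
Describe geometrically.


Equal distances means the locus is the perpendicular bisector of z1 and z2.
Midpoint = ((-7+8)/2, (0+(-7))/2) = (0.5000, -3.5000)

Perpendicular bisector through (0.5000, -3.5000)


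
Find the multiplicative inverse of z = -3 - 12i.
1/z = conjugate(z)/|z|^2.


|z|^2 = 9+144 = 153
1/z = (-3 + 12i)/153

1/z = -0.0196 + 0.0784i


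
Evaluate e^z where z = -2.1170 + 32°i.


e^-2.1170 = 0.1204
cos(32°) = 0.848
sin(32°) = 0.5299
Real = 0.1204*0.848 = 0.1021
Imag = 0.1204*0.5299 = 0.0638

0.1021 + 0.0638i


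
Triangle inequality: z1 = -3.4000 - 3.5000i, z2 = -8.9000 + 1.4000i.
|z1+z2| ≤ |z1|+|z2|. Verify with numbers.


|z1| = sqrt((-3.4)^2 + (-3.5)^2) = sqrt(23.81) = 4.8795
|z2| = sqrt((-8.9)^2 + 1.4^2) = sqrt(81.17) = 9.0094
z1+z2 = -12.3000 - 2.1000i
|z1+z2| = sqrt(155.7) = 12.4780
|z1|+|z2| = 4.8795 + 9.0094 = 13.8889

|z1+z2| = 12.4780 ≤ |z1|+|z2| = 13.8889 (verified)


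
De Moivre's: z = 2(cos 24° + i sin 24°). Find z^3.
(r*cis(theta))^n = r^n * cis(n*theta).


r^3 = 2^3 = 8
n*theta = 3*24° = 72° = 72° (mod 360)
a = 8*cos(72°) = 2.4721
b = 8*sin(72°) = 7.6085

8 cis(72°) = 2.4721 + 7.6085i


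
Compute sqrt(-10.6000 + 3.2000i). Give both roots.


|z| = sqrt(112.36+10.24) = 11.0725
sqrt((|z|+a)/2) = sqrt((11.0725+(-10.6))/2) = sqrt(0.2362) = 0.4860
sqrt((|z|-a)/2) = sqrt((11.0725-(-10.6))/2) = sqrt(10.8362) = 3.2918

±(0.4860 + 3.2918i) i.e. 0.4860 + 3.2918i and -0.4860 - 3.2918i


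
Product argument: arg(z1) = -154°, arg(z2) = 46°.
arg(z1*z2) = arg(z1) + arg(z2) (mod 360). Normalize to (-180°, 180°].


arg(z1*z2) = -154° + 46° = -108°
Normalized to (-180°, 180°]: -108°

-108°


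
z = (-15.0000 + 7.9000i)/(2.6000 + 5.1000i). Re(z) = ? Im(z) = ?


Multiply by conjugate: (-15.0000 + 7.9000i)(2.6000 - 5.1000i) / (2.6^2 + 5.1^2)
Numerator real = -15*2.6 + 7.9*5.1 = 1.29
Numerator imag = 7.9*2.6 - (-15)*5.1 = 97.04
Denominator = 32.77
Re(z) = 1.29/32.77 = 0.0394
Im(z) = 97.04/32.77 = 2.9612

Re(z) = 0.0394, Im(z) = 2.9612


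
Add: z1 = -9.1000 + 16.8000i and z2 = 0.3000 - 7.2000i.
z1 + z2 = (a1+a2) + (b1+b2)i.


Real: -9.1 + 0.3 = -8.8
Imag: 16.8 - 7.2 = 9.6

-8.8000 + 9.6000i


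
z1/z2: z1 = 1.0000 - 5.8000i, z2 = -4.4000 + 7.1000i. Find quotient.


Conjugate of z2 = -4.4000 - 7.1000i
Numerator: (1.0000 - 5.8000i)(-4.4000 - 7.1000i) = -45.5800 + 18.4200i
Denominator: (-4.4)^2 + 7.1^2 = 69.77
Result = (-45.5800 + 18.4200i)/69.77

-0.6533 + 0.2640i


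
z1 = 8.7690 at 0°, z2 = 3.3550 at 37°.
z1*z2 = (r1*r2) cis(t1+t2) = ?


r = 8.7690 * 3.3550 = 29.4200
theta = 0° + 37° = 37° = 37° (mod 360)

29.4200 cis(37°)


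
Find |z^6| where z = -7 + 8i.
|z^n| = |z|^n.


|z| = sqrt(49+64) = sqrt(113) = 10.6301
|z^6| = |z|^6 = (sqrt(113))^6 = 113^3 = 1442897

|z^6| = 1442897


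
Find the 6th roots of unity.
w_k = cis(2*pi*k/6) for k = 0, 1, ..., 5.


The 6th roots of unity are cis(360k/6°) for k=0..5
Angle step = 360/6 = 60°
Primitive root: cis(60°)
Primitive root = 0.5000 + 0.8660i

6 roots at angles: 0°, 60°, 120°, 180°, 240°, 300°


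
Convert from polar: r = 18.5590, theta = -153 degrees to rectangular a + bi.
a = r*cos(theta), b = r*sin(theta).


a = 18.5590*cos(-153°) = 18.5590*(-0.891007) = -16.5362
b = 18.5590*sin(-153°) = 18.5590*(-0.45399) = -8.4256

-16.5362 - 8.4256i


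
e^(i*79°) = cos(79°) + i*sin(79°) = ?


cos(79°) = 0.1908
sin(79°) = 0.9816

e^(i*79°) = 0.1908 + 0.9816i


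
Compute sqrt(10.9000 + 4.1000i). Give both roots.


|z| = sqrt(118.81+16.81) = 11.6456
sqrt((|z|+a)/2) = sqrt((11.6456+10.9)/2) = sqrt(11.2728) = 3.3575
sqrt((|z|-a)/2) = sqrt((11.6456-10.9)/2) = sqrt(0.3728) = 0.6106

±(3.3575 + 0.6106i) i.e. 3.3575 + 0.6106i and -3.3575 - 0.6106i


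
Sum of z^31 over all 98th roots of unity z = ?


The roots are w_k = w^k with w = e^(2*pi*i/98), and (w^k)^31 = (w^31)^k.
So S = 1 + u + u^2 + ... + u^(97) with u = w^31.
31 = 0*98 + 31, so 31 is not a multiple of 98: u = w^31 ≠ 1 (w is a primitive 98th root), while u^98 = (w^98)^31 = 1.
Geometric series: S = (1 - u^98)/(1 - u) = (1 - 1)/(1 - u) = 0

S = 0


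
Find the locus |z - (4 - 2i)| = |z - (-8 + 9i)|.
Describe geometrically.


Equal distances means the locus is the perpendicular bisector of z1 and z2.
Midpoint = ((4+(-8))/2, (-2+9)/2) = (-2.0000, 3.5000)

Perpendicular bisector through (-2.0000, 3.5000)


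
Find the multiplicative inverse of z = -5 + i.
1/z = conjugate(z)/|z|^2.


|z|^2 = 25+1 = 26
1/z = (-5 - 1i)/26

1/z = -0.1923 - 0.0385i


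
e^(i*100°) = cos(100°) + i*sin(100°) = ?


cos(100°) = -0.1736
sin(100°) = 0.9848

e^(i*100°) = -0.1736 + 0.9848i


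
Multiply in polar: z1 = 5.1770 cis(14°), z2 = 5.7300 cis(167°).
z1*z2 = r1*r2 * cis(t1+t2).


r = 5.1770 * 5.7300 = 29.6642
theta = 14° + 167° = 181° = 181° (mod 360)

29.6642 cis(181°)


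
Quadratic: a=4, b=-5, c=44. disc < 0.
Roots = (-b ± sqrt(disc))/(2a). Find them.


disc = (-5)^2 - 4*4*44 = 25 - 704 = -679
sqrt(|disc|) = sqrt(679) = 26.0576
Real part = 5/(2*4) = 0.6250
Imag part = 26.0576/(2*4) = 3.2572

0.6250 ± 3.2572i


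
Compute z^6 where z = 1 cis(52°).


r^6 = 1^6 = 1
n*theta = 6*52° = 312° = 312° (mod 360)
a = 1*cos(312°) = 0.6691
b = 1*sin(312°) = -0.7431

1 cis(312°) = 0.6691 - 0.7431i


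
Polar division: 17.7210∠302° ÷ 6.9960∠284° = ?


r = 17.7210 / 6.9960 = 2.5330
theta = 302° - 284° = 18° = 18° (mod 360)

2.5330 cis(18°)


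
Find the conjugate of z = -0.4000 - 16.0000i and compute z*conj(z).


z_bar = -0.4000 + 16.0000i
z*z_bar = (-0.4)^2 + (-16)^2 = 0.16 + 256 = 256.16

z_bar = -0.4000 + 16.0000i, z*z_bar = 256.16


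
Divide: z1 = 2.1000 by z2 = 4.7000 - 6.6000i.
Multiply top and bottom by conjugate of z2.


Conjugate of z2 = 4.7000 + 6.6000i
Numerator: (2.1000)(4.7000 + 6.6000i) = 9.8700 + 13.8600i
Denominator: 4.7^2 + (-6.6)^2 = 65.65
Result = (9.8700 + 13.8600i)/65.65

0.1503 + 0.2111i


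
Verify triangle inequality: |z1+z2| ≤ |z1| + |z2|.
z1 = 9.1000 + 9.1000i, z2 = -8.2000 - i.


|z1| = sqrt(9.1^2 + 9.1^2) = sqrt(165.62) = 12.8693
|z2| = sqrt((-8.2)^2 + (-1)^2) = sqrt(68.24) = 8.2608
z1+z2 = 0.9000 + 8.1000i
|z1+z2| = sqrt(66.42) = 8.1498
|z1|+|z2| = 12.8693 + 8.2608 = 21.1301

|z1+z2| = 8.1498 ≤ |z1|+|z2| = 21.1301 (verified)


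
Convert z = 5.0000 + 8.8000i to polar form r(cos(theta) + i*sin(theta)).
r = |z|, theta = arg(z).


r = sqrt(25+77.44) = sqrt(102.44) = 10.1213
theta = atan2(8.8, 5) = 60.3955 degrees

r = 10.1213, theta = 60.3955 degrees


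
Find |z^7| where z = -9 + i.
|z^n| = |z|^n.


|z| = sqrt(81+1) = sqrt(82) = 9.0554
|z^7| = |z|^7 = (sqrt(82))^7 = 82^3 * sqrt(82) = 551368*sqrt(82)

|z^7| = 551368*sqrt(82) ≈ 4992849.5928


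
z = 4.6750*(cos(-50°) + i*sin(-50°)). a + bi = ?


a = 4.6750*cos(-50°) = 4.6750*0.64279 = 3.0050
b = 4.6750*sin(-50°) = 4.6750*(-0.766044) = -3.5813

3.0050 - 3.5813i


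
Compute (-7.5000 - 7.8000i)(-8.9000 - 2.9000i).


Real = -7.5*(-8.9) - (-7.8)*(-2.9) = 66.75 - 22.62 = 44.13
Imag = -7.5*(-2.9) - (8.9)*(-7.8) = 21.75 + 69.42 = 91.17

44.1300 + 91.1700i


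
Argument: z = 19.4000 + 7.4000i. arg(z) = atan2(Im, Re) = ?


Re = 19.4, Im = 7.4
arg = atan2(7.4, 19.4) = 20.8790 degrees

arg(z) = 20.8790 degrees


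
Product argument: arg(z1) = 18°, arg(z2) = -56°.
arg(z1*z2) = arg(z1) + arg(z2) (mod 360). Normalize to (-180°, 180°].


arg(z1*z2) = 18° - 56° = -38°
Normalized to (-180°, 180°]: -38°

-38°


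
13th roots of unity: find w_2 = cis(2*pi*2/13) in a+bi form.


Angle = 360*2/13 = 55.3846°
a = cos(55.3846°) = 0.5681
b = sin(55.3846°) = 0.8230

0.5681 + 0.8230i


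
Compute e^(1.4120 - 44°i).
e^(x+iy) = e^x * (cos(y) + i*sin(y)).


e^1.4120 = 4.1042
cos(-44°) = 0.71934
sin(-44°) = -0.69466
Real = 4.1042*0.71934 = 2.9523
Imag = 4.1042*(-0.69466) = -2.8510

2.9523 - 2.8510i


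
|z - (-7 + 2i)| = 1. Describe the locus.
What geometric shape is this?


|z - z0| = r is a circle with center z0 and radius r.
Center = (-7, 2), radius = 1

Circle with center (-7, 2) and radius 1


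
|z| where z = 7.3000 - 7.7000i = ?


|z| = sqrt(7.3^2 + (-7.7)^2) = sqrt(53.29 + 59.29) = sqrt(112.58) = 10.6104

|z| = 10.6104


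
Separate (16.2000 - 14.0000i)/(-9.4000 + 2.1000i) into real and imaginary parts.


Multiply by conjugate: (16.2000 - 14.0000i)(-9.4000 - 2.1000i) / ((-9.4)^2 + 2.1^2)
Numerator real = 16.2*(-9.4) - (14)*2.1 = -181.68
Numerator imag = -14*(-9.4) - 16.2*2.1 = 97.58
Denominator = 92.77
Re(z) = -181.68/92.77 = -1.9584
Im(z) = 97.58/92.77 = 1.0518

Re(z) = -1.9584, Im(z) = 1.0518


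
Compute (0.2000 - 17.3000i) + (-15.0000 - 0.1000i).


Real: 0.2 - 15 = -14.8
Imag: -17.3 - 0.1 = -17.4

-14.8000 - 17.4000i


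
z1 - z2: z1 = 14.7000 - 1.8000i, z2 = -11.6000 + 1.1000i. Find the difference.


Real: 14.7 + 11.6 = 26.3
Imag: -1.8 - 1.1 = -2.9

26.3000 - 2.9000i


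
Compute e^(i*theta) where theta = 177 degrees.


cos(177°) = -0.9986
sin(177°) = 0.0523

e^(i*177°) = -0.9986 + 0.0523i


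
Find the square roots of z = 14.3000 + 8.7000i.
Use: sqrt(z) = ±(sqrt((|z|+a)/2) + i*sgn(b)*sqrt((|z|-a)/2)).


|z| = sqrt(204.49+75.69) = 16.7386
sqrt((|z|+a)/2) = sqrt((16.7386+14.3)/2) = sqrt(15.5193) = 3.9395
sqrt((|z|-a)/2) = sqrt((16.7386-14.3)/2) = sqrt(1.2193) = 1.1042

±(3.9395 + 1.1042i) i.e. 3.9395 + 1.1042i and -3.9395 - 1.1042i


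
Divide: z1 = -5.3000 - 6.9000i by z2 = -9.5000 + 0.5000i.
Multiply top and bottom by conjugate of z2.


Conjugate of z2 = -9.5000 - 0.5000i
Numerator: (-5.3000 - 6.9000i)(-9.5000 - 0.5000i) = 46.9000 + 68.2000i
Denominator: (-9.5)^2 + 0.5^2 = 90.5
Result = (46.9000 + 68.2000i)/90.5

0.5182 + 0.7536i


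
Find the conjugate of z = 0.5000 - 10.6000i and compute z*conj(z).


z_bar = 0.5000 + 10.6000i
z*z_bar = 0.5^2 + (-10.6)^2 = 0.25 + 112.36 = 112.61

z_bar = 0.5000 + 10.6000i, z*z_bar = 112.61


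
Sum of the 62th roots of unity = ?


The sum of all 62th roots of unity is 0.
Geometric series: (1 - w^62)/(1 - w) = (1-1)/(1-w) = 0 since w^62 = 1, w ≠ 1.
Alternatively: coefficient of z^61 in z^62 - 1 is 0.

0


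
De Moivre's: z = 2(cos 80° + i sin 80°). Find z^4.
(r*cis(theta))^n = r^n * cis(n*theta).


r^4 = 2^4 = 16
n*theta = 4*80° = 320° = 320° (mod 360)
a = 16*cos(320°) = 12.2567
b = 16*sin(320°) = -10.2846

16 cis(320°) = 12.2567 - 10.2846i


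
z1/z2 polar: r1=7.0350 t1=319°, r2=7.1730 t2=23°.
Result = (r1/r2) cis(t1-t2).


r = 7.0350 / 7.1730 = 0.9808
theta = 319° - 23° = 296° = 296° (mod 360)

0.9808 cis(296°)


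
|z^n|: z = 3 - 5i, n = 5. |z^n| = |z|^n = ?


|z| = sqrt(9+25) = sqrt(34) = 5.8310
|z^5| = |z|^5 = (sqrt(34))^5 = 34^2 * sqrt(34) = 1156*sqrt(34)

|z^5| = 1156*sqrt(34) ≈ 6740.5804


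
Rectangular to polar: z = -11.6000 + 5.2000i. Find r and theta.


r = sqrt(134.56+27.04) = sqrt(161.6) = 12.7122
theta = atan2(5.2, -11.6) = 155.8545 degrees

r = 12.7122, theta = 155.8545 degrees


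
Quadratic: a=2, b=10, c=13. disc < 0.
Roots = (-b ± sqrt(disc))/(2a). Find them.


disc = 10^2 - 4*2*13 = 100 - 104 = -4
sqrt(|disc|) = sqrt(4) = 2.0000
Real part = -10/(2*2) = -2.5000
Imag part = 2.0000/(2*2) = 0.5000

-2.5000 ± 0.5000i


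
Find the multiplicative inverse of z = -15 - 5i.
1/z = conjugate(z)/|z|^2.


|z|^2 = 225+25 = 250
1/z = (-15 + 5i)/250

1/z = -0.0600 + 0.0200i


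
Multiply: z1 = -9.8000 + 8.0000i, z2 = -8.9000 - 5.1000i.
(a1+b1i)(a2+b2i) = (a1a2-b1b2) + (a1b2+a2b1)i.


Real = -9.8*(-8.9) - 8*(-5.1) = 87.22 - (-40.8) = 128.02
Imag = -9.8*(-5.1) - (8.9)*8 = 49.98 - (71.2) = -21.22

128.0200 - 21.2200i


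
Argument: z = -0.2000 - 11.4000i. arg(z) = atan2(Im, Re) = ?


Re = -0.2, Im = -11.4
arg = atan2(-11.4, -0.2) = -91.0051 degrees

arg(z) = -91.0051 degrees


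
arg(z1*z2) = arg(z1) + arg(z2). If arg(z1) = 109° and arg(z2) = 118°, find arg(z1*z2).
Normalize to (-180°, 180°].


arg(z1*z2) = 109° + 118° = 227°
Normalized to (-180°, 180°]: -133°

-133°


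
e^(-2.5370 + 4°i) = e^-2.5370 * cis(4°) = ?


e^-2.5370 = 0.0791
cos(4°) = 0.9976
sin(4°) = 0.0698
Real = 0.0791*0.9976 = 0.0789
Imag = 0.0791*0.0698 = 0.0055

0.0789 + 0.0055i


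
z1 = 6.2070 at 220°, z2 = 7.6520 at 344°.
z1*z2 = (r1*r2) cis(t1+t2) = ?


r = 6.2070 * 7.6520 = 47.4960
theta = 220° + 344° = 564° = 204° (mod 360)

47.4960 cis(204°)


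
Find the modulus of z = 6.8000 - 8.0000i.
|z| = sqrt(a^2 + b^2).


|z| = sqrt(6.8^2 + (-8)^2) = sqrt(46.24 + 64) = sqrt(110.24) = 10.4995

|z| = 10.4995


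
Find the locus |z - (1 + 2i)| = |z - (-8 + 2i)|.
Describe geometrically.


Equal distances means the locus is the perpendicular bisector of z1 and z2.
Midpoint = ((1+(-8))/2, (2+2)/2) = (-3.5000, 2.0000)

Perpendicular bisector through (-3.5000, 2.0000)


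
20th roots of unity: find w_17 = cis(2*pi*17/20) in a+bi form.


Angle = 360*17/20 = 306°
a = cos(306°) = 0.5878
b = sin(306°) = -0.8090

0.5878 - 0.8090i


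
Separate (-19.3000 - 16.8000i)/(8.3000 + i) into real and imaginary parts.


Multiply by conjugate: (-19.3000 - 16.8000i)(8.3000 - i) / (8.3^2 + 1^2)
Numerator real = -19.3*8.3 - (16.8)*1 = -176.99
Numerator imag = -16.8*8.3 - (-19.3)*1 = -120.14
Denominator = 69.89
Re(z) = -176.99/69.89 = -2.5324
Im(z) = -120.14/69.89 = -1.7190

Re(z) = -2.5324, Im(z) = -1.7190


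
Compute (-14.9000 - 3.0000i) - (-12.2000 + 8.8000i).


Real: -14.9 + 12.2 = -2.7
Imag: -3 - 8.8 = -11.8

-2.7000 - 11.8000i


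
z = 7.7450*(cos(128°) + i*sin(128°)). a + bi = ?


a = 7.7450*cos(128°) = 7.7450*(-0.61566) = -4.7683
b = 7.7450*sin(128°) = 7.7450*0.788 = 6.1031

-4.7683 + 6.1031i


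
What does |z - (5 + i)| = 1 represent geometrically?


|z - z0| = r is a circle with center z0 and radius r.
Center = (5, 1), radius = 1

Circle with center (5, 1) and radius 1


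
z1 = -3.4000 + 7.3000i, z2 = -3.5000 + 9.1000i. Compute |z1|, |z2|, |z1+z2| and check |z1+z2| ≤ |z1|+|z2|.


|z1| = sqrt((-3.4)^2 + 7.3^2) = sqrt(64.85) = 8.0529
|z2| = sqrt((-3.5)^2 + 9.1^2) = sqrt(95.06) = 9.7499
z1+z2 = -6.9000 + 16.4000i
|z1+z2| = sqrt(316.57) = 17.7924
|z1|+|z2| = 8.0529 + 9.7499 = 17.8028

|z1+z2| = 17.7924 ≤ |z1|+|z2| = 17.8028 (verified)


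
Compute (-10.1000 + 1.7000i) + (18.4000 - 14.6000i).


Real: -10.1 + 18.4 = 8.3
Imag: 1.7 - 14.6 = -12.9

8.3000 - 12.9000i


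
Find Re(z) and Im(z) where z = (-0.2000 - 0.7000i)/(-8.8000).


Multiply by conjugate: (-0.2000 - 0.7000i)(-8.8000) / ((-8.8)^2 + 0^2)
Numerator real = -0.2*(-8.8) - (0.7)*0 = 1.76
Numerator imag = -0.7*(-8.8) - (-0.2)*0 = 6.16
Denominator = 77.44
Re(z) = 1.76/77.44 = 0.0227
Im(z) = 6.16/77.44 = 0.0795

Re(z) = 0.0227, Im(z) = 0.0795


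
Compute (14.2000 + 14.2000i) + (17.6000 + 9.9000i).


Real: 14.2 + 17.6 = 31.8
Imag: 14.2 + 9.9 = 24.1

31.8000 + 24.1000i


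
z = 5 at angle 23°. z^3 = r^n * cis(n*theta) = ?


r^3 = 5^3 = 125
n*theta = 3*23° = 69° = 69° (mod 360)
a = 125*cos(69°) = 44.7960
b = 125*sin(69°) = 116.6976

125 cis(69°) = 44.7960 + 116.6976i


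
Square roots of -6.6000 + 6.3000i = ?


|z| = sqrt(43.56+39.69) = 9.1241
sqrt((|z|+a)/2) = sqrt((9.1241+(-6.6))/2) = sqrt(1.2621) = 1.1234
sqrt((|z|-a)/2) = sqrt((9.1241-(-6.6))/2) = sqrt(7.8621) = 2.8039

±(1.1234 + 2.8039i) i.e. 1.1234 + 2.8039i and -1.1234 - 2.8039i


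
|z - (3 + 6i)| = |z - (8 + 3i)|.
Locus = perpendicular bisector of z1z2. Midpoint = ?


Equal distances means the locus is the perpendicular bisector of z1 and z2.
Midpoint = ((3+8)/2, (6+3)/2) = (5.5000, 4.5000)

Perpendicular bisector through (5.5000, 4.5000)


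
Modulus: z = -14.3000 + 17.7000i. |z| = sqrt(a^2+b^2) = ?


|z| = sqrt((-14.3)^2 + 17.7^2) = sqrt(204.49 + 313.29) = sqrt(517.78) = 22.7548

|z| = 22.7548


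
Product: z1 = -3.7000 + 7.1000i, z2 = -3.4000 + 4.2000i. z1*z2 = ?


Real = -3.7*(-3.4) - 7.1*4.2 = 12.58 - 29.82 = -17.24
Imag = -3.7*4.2 - (3.4)*7.1 = -15.54 - (24.14) = -39.68

-17.2400 - 39.6800i


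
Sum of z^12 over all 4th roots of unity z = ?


The roots are w_k = w^k with w = e^(2*pi*i/4), and (w^k)^12 = (w^12)^k.
So S = 1 + u + u^2 + ... + u^(3) with u = w^12.
12 = 3*4 + 0, so 12 is a multiple of 4 and u = (w^4)^3 = 1.
Every one of the 4 terms equals 1: S = 4

S = 4


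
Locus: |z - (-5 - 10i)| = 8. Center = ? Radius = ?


|z - z0| = r is a circle with center z0 and radius r.
Center = (-5, -10), radius = 8

Circle with center (-5, -10) and radius 8


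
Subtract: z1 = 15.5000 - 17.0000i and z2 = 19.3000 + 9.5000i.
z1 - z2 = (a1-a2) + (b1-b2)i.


Real: 15.5 - 19.3 = -3.8
Imag: -17 - 9.5 = -26.5

-3.8000 - 26.5000i


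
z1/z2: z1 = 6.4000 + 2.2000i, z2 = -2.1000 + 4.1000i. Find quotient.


Conjugate of z2 = -2.1000 - 4.1000i
Numerator: (6.4000 + 2.2000i)(-2.1000 - 4.1000i) = -4.4200 - 30.8600i
Denominator: (-2.1)^2 + 4.1^2 = 21.22
Result = (-4.4200 - 30.8600i)/21.22

-0.2083 - 1.4543i


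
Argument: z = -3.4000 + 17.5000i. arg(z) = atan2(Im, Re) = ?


Re = -3.4, Im = 17.5
arg = atan2(17.5, -3.4) = 100.9948 degrees

arg(z) = 100.9948 degrees


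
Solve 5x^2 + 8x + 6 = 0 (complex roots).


disc = 8^2 - 4*5*6 = 64 - 120 = -56
sqrt(|disc|) = sqrt(56) = 7.4833
Real part = -8/(2*5) = -0.8000
Imag part = 7.4833/(2*5) = 0.7483

-0.8000 ± 0.7483i


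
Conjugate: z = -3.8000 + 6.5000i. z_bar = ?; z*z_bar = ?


z_bar = -3.8000 - 6.5000i
z*z_bar = (-3.8)^2 + 6.5^2 = 14.44 + 42.25 = 56.69

z_bar = -3.8000 - 6.5000i, z*z_bar = 56.69


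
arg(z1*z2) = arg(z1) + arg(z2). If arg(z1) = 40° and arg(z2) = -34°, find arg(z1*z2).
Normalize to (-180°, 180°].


arg(z1*z2) = 40° - 34° = 6°
Normalized to (-180°, 180°]: 6°

6°


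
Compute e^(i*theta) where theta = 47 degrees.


cos(47°) = 0.6820
sin(47°) = 0.7314

e^(i*47°) = 0.6820 + 0.7314i


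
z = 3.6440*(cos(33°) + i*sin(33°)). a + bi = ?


a = 3.6440*cos(33°) = 3.6440*0.83867 = 3.0561
b = 3.6440*sin(33°) = 3.6440*0.54464 = 1.9847

3.0561 + 1.9847i


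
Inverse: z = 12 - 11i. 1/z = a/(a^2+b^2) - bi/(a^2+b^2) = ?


|z|^2 = 144+121 = 265
1/z = (12 + 11i)/265

1/z = 0.0453 + 0.0415i


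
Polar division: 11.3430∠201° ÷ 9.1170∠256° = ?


r = 11.3430 / 9.1170 = 1.2442
theta = 201° - 256° = -55° = 305° (mod 360)

1.2442 cis(305°)


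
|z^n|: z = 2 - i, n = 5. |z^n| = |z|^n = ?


|z| = sqrt(4+1) = sqrt(5) = 2.2361
|z^5| = |z|^5 = (sqrt(5))^5 = 5^2 * sqrt(5) = 25*sqrt(5)

|z^5| = 25*sqrt(5) ≈ 55.9017


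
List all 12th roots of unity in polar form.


The 12th roots of unity are cis(360k/12°) for k=0..11
Angle step = 360/12 = 30°
Primitive root: cis(30°)
Primitive root = 0.8660 + 0.5000i

12 roots at angles: 0°, 30°, 60°, 90°, 120°, 150°, 180°, 210°, 240°, 270°, 300°, 330°


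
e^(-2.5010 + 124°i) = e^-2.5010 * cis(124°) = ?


e^-2.5010 = 0.0820
cos(124°) = -0.5592
sin(124°) = 0.829
Real = 0.0820*(-0.5592) = -0.0459
Imag = 0.0820*0.829 = 0.0680

-0.0459 + 0.0680i


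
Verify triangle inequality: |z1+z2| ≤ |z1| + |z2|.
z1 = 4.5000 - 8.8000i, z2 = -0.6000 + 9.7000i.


|z1| = sqrt(4.5^2 + (-8.8)^2) = sqrt(97.69) = 9.8838
|z2| = sqrt((-0.6)^2 + 9.7^2) = sqrt(94.45) = 9.7185
z1+z2 = 3.9000 + 0.9000i
|z1+z2| = sqrt(16.02) = 4.0025
|z1|+|z2| = 9.8838 + 9.7185 = 19.6023

|z1+z2| = 4.0025 ≤ |z1|+|z2| = 19.6023 (verified)


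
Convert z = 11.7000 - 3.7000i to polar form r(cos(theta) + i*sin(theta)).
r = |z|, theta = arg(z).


r = sqrt(136.89+13.69) = sqrt(150.58) = 12.2711
theta = atan2(-3.7, 11.7) = -17.5490 degrees

r = 12.2711, theta = -17.5490 degrees


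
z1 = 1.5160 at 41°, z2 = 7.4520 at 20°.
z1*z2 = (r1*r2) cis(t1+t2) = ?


r = 1.5160 * 7.4520 = 11.2972
theta = 41° + 20° = 61° = 61° (mod 360)

11.2972 cis(61°)


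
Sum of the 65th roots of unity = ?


The sum of all 65th roots of unity is 0.
Geometric series: (1 - w^65)/(1 - w) = (1-1)/(1-w) = 0 since w^65 = 1, w ≠ 1.
Alternatively: coefficient of z^64 in z^65 - 1 is 0.

0


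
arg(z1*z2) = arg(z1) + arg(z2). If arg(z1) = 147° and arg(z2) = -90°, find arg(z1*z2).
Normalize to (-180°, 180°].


arg(z1*z2) = 147° - 90° = 57°
Normalized to (-180°, 180°]: 57°

57°


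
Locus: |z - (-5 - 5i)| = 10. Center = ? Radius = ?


|z - z0| = r is a circle with center z0 and radius r.
Center = (-5, -5), radius = 10

Circle with center (-5, -5) and radius 10


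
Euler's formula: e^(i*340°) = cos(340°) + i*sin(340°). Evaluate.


cos(340°) = 0.9397
sin(340°) = -0.3420

e^(i*340°) = 0.9397 - 0.3420i


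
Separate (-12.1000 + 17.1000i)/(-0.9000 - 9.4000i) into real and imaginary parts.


Multiply by conjugate: (-12.1000 + 17.1000i)(-0.9000 + 9.4000i) / ((-0.9)^2 + (-9.4)^2)
Numerator real = -12.1*(-0.9) + 17.1*(-9.4) = -149.85
Numerator imag = 17.1*(-0.9) - (-12.1)*(-9.4) = -129.13
Denominator = 89.17
Re(z) = -149.85/89.17 = -1.6805
Im(z) = -129.13/89.17 = -1.4481

Re(z) = -1.6805, Im(z) = -1.4481


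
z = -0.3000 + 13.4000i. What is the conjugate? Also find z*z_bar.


z_bar = -0.3000 - 13.4000i
z*z_bar = (-0.3)^2 + 13.4^2 = 0.09 + 179.56 = 179.65

z_bar = -0.3000 - 13.4000i, z*z_bar = 179.65


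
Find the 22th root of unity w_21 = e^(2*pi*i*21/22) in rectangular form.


Angle = 360*21/22 = 343.6364°
a = cos(343.6364°) = 0.9595
b = sin(343.6364°) = -0.2817

0.9595 - 0.2817i


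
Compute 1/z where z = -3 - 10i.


|z|^2 = 9+100 = 109
1/z = (-3 + 10i)/109

1/z = -0.0275 + 0.0917i


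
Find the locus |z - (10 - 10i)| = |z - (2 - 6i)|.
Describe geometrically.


Equal distances means the locus is the perpendicular bisector of z1 and z2.
Midpoint = ((10+2)/2, (-10+(-6))/2) = (6.0000, -8.0000)

Perpendicular bisector through (6.0000, -8.0000)


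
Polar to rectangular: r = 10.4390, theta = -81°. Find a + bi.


a = 10.4390*cos(-81°) = 10.4390*0.15643 = 1.6330
b = 10.4390*sin(-81°) = 10.4390*(-0.98769) = -10.3105

1.6330 - 10.3105i


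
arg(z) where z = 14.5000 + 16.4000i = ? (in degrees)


Re = 14.5, Im = 16.4
arg = atan2(16.4, 14.5) = 48.5186 degrees

arg(z) = 48.5186 degrees


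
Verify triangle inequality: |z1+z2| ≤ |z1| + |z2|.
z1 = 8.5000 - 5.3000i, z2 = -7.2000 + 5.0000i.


|z1| = sqrt(8.5^2 + (-5.3)^2) = sqrt(100.34) = 10.0170
|z2| = sqrt((-7.2)^2 + 5^2) = sqrt(76.84) = 8.7658
z1+z2 = 1.3000 - 0.3000i
|z1+z2| = sqrt(1.78) = 1.3342
|z1|+|z2| = 10.0170 + 8.7658 = 18.7828

|z1+z2| = 1.3342 ≤ |z1|+|z2| = 18.7828 (verified)


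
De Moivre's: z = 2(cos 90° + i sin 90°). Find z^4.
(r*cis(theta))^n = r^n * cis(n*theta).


r^4 = 2^4 = 16
n*theta = 4*90° = 360° = 0° (mod 360)
a = 16*cos(0°) = 16.0000
b = 16*sin(0°) = 0

16 cis(0°) = 16.0000 + 0i


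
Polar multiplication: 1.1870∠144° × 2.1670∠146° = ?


r = 1.1870 * 2.1670 = 2.5722
theta = 144° + 146° = 290° = 290° (mod 360)

2.5722 cis(290°)


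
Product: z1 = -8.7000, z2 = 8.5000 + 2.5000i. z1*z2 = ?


Real = -8.7*8.5 - 0*2.5 = -73.95 - 0 = -73.95
Imag = -8.7*2.5 + 8.5*0 = -21.75 + 0 = -21.75

-73.9500 - 21.7500i


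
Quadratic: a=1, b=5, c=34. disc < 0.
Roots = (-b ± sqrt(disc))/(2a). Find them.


disc = 5^2 - 4*1*34 = 25 - 136 = -111
sqrt(|disc|) = sqrt(111) = 10.5357
Real part = -5/(2*1) = -2.5000
Imag part = 10.5357/(2*1) = 5.2678

-2.5000 ± 5.2678i


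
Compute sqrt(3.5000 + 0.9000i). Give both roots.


|z| = sqrt(12.25+0.81) = 3.6139
sqrt((|z|+a)/2) = sqrt((3.6139+3.5)/2) = sqrt(3.5569) = 1.8860
sqrt((|z|-a)/2) = sqrt((3.6139-3.5)/2) = sqrt(0.0569) = 0.2386

±(1.8860 + 0.2386i) i.e. 1.8860 + 0.2386i and -1.8860 - 0.2386i


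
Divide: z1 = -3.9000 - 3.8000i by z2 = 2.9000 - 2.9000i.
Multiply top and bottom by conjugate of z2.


Conjugate of z2 = 2.9000 + 2.9000i
Numerator: (-3.9000 - 3.8000i)(2.9000 + 2.9000i) = -0.2900 - 22.3300i
Denominator: 2.9^2 + (-2.9)^2 = 16.82
Result = (-0.2900 - 22.3300i)/16.82

-0.0172 - 1.3276i


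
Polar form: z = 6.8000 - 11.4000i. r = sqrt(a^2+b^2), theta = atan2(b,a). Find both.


r = sqrt(46.24+129.96) = sqrt(176.2) = 13.2740
theta = atan2(-11.4, 6.8) = -59.1843 degrees

r = 13.2740, theta = -59.1843 degrees


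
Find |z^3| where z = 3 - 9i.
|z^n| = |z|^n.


|z| = sqrt(9+81) = sqrt(90) = 9.4868
|z^3| = |z|^3 = (sqrt(90))^3 = 90*sqrt(90)

|z^3| = 90*sqrt(90) ≈ 853.8150


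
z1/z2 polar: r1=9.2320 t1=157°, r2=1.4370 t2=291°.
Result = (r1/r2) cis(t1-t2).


r = 9.2320 / 1.4370 = 6.4245
theta = 157° - 291° = -134° = 226° (mod 360)

6.4245 cis(226°)


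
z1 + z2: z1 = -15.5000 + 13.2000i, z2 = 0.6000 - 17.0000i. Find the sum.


Real: -15.5 + 0.6 = -14.9
Imag: 13.2 - 17 = -3.8

-14.9000 - 3.8000i


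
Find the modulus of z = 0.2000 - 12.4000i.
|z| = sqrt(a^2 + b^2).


|z| = sqrt(0.2^2 + (-12.4)^2) = sqrt(0.04 + 153.76) = sqrt(153.8) = 12.4016

|z| = 12.4016


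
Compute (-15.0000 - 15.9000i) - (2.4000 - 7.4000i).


Real: -15 - 2.4 = -17.4
Imag: -15.9 + 7.4 = -8.5

-17.4000 - 8.5000i


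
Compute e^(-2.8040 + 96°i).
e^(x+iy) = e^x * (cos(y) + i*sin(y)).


e^-2.8040 = 0.06057
cos(96°) = -0.1045
sin(96°) = 0.9945
Real = 0.06057*(-0.1045) = -0.0063
Imag = 0.06057*0.9945 = 0.0602

-0.0063 + 0.0602i


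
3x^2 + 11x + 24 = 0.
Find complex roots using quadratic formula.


disc = 11^2 - 4*3*24 = 121 - 288 = -167
sqrt(|disc|) = sqrt(167) = 12.9228
Real part = -11/(2*3) = -1.8333
Imag part = 12.9228/(2*3) = 2.1538

-1.8333 ± 2.1538i


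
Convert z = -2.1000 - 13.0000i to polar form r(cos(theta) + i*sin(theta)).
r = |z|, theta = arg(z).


r = sqrt(4.41+169) = sqrt(173.41) = 13.1685
theta = atan2(-13, -2.1) = -99.1762 degrees

r = 13.1685, theta = -99.1762 degrees


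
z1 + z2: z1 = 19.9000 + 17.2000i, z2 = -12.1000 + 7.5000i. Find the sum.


Real: 19.9 - 12.1 = 7.8
Imag: 17.2 + 7.5 = 24.7

7.8000 + 24.7000i


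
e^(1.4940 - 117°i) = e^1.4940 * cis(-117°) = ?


e^1.4940 = 4.4549
cos(-117°) = -0.454
sin(-117°) = -0.891
Real = 4.4549*(-0.454) = -2.0225
Imag = 4.4549*(-0.891) = -3.9693

-2.0225 - 3.9693i


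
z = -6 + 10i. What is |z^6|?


|z| = sqrt(36+100) = sqrt(136) = 11.6619
|z^6| = |z|^6 = (sqrt(136))^6 = 136^3 = 2515456

|z^6| = 2515456


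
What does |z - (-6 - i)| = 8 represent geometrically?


|z - z0| = r is a circle with center z0 and radius r.
Center = (-6, -1), radius = 8

Circle with center (-6, -1) and radius 8


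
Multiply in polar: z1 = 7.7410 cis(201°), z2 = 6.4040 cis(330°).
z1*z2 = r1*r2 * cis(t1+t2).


r = 7.7410 * 6.4040 = 49.5734
theta = 201° + 330° = 531° = 171° (mod 360)

49.5734 cis(171°)


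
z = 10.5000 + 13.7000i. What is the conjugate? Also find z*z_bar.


z_bar = 10.5000 - 13.7000i
z*z_bar = 10.5^2 + 13.7^2 = 110.25 + 187.69 = 297.94

z_bar = 10.5000 - 13.7000i, z*z_bar = 297.94


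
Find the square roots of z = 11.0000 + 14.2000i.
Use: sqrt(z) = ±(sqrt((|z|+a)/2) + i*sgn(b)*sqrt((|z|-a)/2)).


|z| = sqrt(121+201.64) = 17.9622
sqrt((|z|+a)/2) = sqrt((17.9622+11)/2) = sqrt(14.4811) = 3.8054
sqrt((|z|-a)/2) = sqrt((17.9622-11)/2) = sqrt(3.4811) = 1.8658

±(3.8054 + 1.8658i) i.e. 3.8054 + 1.8658i and -3.8054 - 1.8658i


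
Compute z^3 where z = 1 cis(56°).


r^3 = 1^3 = 1
n*theta = 3*56° = 168° = 168° (mod 360)
a = 1*cos(168°) = -0.9781
b = 1*sin(168°) = 0.2079

1 cis(168°) = -0.9781 + 0.2079i


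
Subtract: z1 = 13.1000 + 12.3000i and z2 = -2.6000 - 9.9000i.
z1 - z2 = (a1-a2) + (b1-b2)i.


Real: 13.1 + 2.6 = 15.7
Imag: 12.3 + 9.9 = 22.2

15.7000 + 22.2000i


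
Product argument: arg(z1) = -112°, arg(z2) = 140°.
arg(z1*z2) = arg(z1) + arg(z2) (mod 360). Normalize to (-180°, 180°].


arg(z1*z2) = -112° + 140° = 28°
Normalized to (-180°, 180°]: 28°

28°


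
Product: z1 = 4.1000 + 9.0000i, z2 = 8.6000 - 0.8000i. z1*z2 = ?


Real = 4.1*8.6 - 9*(-0.8) = 35.26 - (-7.2) = 42.46
Imag = 4.1*(-0.8) + 8.6*9 = -3.28 + 77.4 = 74.12

42.4600 + 74.1200i


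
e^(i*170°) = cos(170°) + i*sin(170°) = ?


cos(170°) = -0.9848
sin(170°) = 0.1736

e^(i*170°) = -0.9848 + 0.1736i


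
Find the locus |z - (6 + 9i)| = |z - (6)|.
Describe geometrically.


Equal distances means the locus is the perpendicular bisector of z1 and z2.
Midpoint = ((6+6)/2, (9+0)/2) = (6.0000, 4.5000)

Perpendicular bisector through (6.0000, 4.5000)


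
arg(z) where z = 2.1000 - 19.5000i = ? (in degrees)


Re = 2.1, Im = -19.5
arg = atan2(-19.5, 2.1) = -83.8534 degrees

arg(z) = -83.8534 degrees


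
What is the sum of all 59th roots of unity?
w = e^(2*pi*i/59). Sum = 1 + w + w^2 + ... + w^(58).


The sum of all 59th roots of unity is 0.
Geometric series: (1 - w^59)/(1 - w) = (1-1)/(1-w) = 0 since w^59 = 1, w ≠ 1.
Alternatively: coefficient of z^58 in z^59 - 1 is 0.

0


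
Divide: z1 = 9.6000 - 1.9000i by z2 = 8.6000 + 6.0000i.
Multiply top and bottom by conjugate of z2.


Conjugate of z2 = 8.6000 - 6.0000i
Numerator: (9.6000 - 1.9000i)(8.6000 - 6.0000i) = 71.1600 - 73.9400i
Denominator: 8.6^2 + 6^2 = 109.96
Result = (71.1600 - 73.9400i)/109.96

0.6471 - 0.6724i


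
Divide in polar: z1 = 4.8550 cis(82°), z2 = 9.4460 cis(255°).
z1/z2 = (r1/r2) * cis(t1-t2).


r = 4.8550 / 9.4460 = 0.5140
theta = 82° - 255° = -173° = 187° (mod 360)

0.5140 cis(187°)


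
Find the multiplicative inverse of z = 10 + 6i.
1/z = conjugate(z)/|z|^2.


|z|^2 = 100+36 = 136
1/z = (10 - 6i)/136

1/z = 0.0735 - 0.0441i


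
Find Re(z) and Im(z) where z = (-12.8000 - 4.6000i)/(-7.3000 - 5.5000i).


Multiply by conjugate: (-12.8000 - 4.6000i)(-7.3000 + 5.5000i) / ((-7.3)^2 + (-5.5)^2)
Numerator real = -12.8*(-7.3) - (4.6)*(-5.5) = 118.74
Numerator imag = -4.6*(-7.3) - (-12.8)*(-5.5) = -36.82
Denominator = 83.54
Re(z) = 118.74/83.54 = 1.4214
Im(z) = -36.82/83.54 = -0.4407

Re(z) = 1.4214, Im(z) = -0.4407


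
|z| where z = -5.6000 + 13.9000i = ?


|z| = sqrt((-5.6)^2 + 13.9^2) = sqrt(31.36 + 193.21) = sqrt(224.57) = 14.9857

|z| = 14.9857


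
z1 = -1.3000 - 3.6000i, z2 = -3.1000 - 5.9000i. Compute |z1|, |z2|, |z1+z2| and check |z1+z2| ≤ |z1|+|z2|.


|z1| = sqrt((-1.3)^2 + (-3.6)^2) = sqrt(14.65) = 3.8275
|z2| = sqrt((-3.1)^2 + (-5.9)^2) = sqrt(44.42) = 6.6648
z1+z2 = -4.4000 - 9.5000i
|z1+z2| = sqrt(109.61) = 10.4695
|z1|+|z2| = 3.8275 + 6.6648 = 10.4923

|z1+z2| = 10.4695 ≤ |z1|+|z2| = 10.4923 (verified)


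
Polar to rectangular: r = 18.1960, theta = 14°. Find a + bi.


a = 18.1960*cos(14°) = 18.1960*0.970296 = 17.6555
b = 18.1960*sin(14°) = 18.1960*0.24192 = 4.4020

17.6555 + 4.4020i


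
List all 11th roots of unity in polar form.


The 11th roots of unity are cis(360k/11°) for k=0..10
Angle step = 360/11 = 32.7273°
Primitive root: cis(32.7273°)
Primitive root = 0.8413 + 0.5406i

11 roots at angles: 0°, 32.7273°, 65.4545°, 98.1818°, 130.9091°, 163.6364°, 196.3636°, 229.0909°, 261.8182°, 294.5455°, 327.2727°


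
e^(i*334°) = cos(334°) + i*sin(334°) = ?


cos(334°) = 0.8988
sin(334°) = -0.4384

e^(i*334°) = 0.8988 - 0.4384i


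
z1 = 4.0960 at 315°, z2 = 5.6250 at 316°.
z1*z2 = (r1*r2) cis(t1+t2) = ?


r = 4.0960 * 5.6250 = 23.0400
theta = 315° + 316° = 631° = 271° (mod 360)

23.0400 cis(271°)


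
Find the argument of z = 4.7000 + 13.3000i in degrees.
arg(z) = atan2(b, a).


Re = 4.7, Im = 13.3
arg = atan2(13.3, 4.7) = 70.5374 degrees

arg(z) = 70.5374 degrees


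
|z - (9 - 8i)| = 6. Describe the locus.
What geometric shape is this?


|z - z0| = r is a circle with center z0 and radius r.
Center = (9, -8), radius = 6

Circle with center (9, -8) and radius 6


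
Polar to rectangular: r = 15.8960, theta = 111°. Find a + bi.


a = 15.8960*cos(111°) = 15.8960*(-0.35837) = -5.6966
b = 15.8960*sin(111°) = 15.8960*0.93358 = 14.8402

-5.6966 + 14.8402i


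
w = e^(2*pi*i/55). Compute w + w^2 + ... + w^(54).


With w = e^(2*pi*i/55), all 55 of the 55th roots of unity w^0 = 1, w, ..., w^(54) sum to 0: 1 + w + ... + w^(54) = (1 - w^55)/(1 - w) = 0 since w^55 = 1, w ≠ 1.
Removing the root 1: w + w^2 + ... + w^(54) = 0 - 1 = -1

Sum = -1


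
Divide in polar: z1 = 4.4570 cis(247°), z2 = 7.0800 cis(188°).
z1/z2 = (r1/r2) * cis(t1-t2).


r = 4.4570 / 7.0800 = 0.6295
theta = 247° - 188° = 59° = 59° (mod 360)

0.6295 cis(59°)


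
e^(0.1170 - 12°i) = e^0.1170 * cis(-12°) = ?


e^0.1170 = 1.12412
cos(-12°) = 0.97815
sin(-12°) = -0.2079
Real = 1.12412*0.97815 = 1.0996
Imag = 1.12412*(-0.2079) = -0.2337

1.0996 - 0.2337i


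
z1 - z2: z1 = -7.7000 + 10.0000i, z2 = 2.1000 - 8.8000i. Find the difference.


Real: -7.7 - 2.1 = -9.8
Imag: 10 + 8.8 = 18.8

-9.8000 + 18.8000i


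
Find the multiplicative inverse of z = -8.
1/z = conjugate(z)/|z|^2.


|z|^2 = 64+0 = 64
1/z = (-8 - 0i)/64

1/z = -0.1250 + 0i


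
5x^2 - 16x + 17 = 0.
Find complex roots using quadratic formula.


disc = (-16)^2 - 4*5*17 = 256 - 340 = -84
sqrt(|disc|) = sqrt(84) = 9.1652
Real part = 16/(2*5) = 1.6000
Imag part = 9.1652/(2*5) = 0.9165

1.6000 ± 0.9165i
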